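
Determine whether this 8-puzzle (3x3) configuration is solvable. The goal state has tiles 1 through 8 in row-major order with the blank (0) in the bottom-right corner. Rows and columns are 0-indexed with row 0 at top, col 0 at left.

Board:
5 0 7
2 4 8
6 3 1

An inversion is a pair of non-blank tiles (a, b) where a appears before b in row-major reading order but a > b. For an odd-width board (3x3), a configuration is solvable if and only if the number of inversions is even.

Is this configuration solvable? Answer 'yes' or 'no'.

Inversions (pairs i<j in row-major order where tile[i] > tile[j] > 0): 18
18 is even, so the puzzle is solvable.

Answer: yes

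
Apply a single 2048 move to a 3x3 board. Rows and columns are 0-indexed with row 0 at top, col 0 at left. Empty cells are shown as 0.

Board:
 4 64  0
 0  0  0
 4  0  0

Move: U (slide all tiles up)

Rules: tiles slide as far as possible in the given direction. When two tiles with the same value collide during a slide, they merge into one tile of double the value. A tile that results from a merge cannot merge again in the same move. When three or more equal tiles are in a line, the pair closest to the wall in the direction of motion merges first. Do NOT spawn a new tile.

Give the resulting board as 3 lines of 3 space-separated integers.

Slide up:
col 0: [4, 0, 4] -> [8, 0, 0]
col 1: [64, 0, 0] -> [64, 0, 0]
col 2: [0, 0, 0] -> [0, 0, 0]

Answer:  8 64  0
 0  0  0
 0  0  0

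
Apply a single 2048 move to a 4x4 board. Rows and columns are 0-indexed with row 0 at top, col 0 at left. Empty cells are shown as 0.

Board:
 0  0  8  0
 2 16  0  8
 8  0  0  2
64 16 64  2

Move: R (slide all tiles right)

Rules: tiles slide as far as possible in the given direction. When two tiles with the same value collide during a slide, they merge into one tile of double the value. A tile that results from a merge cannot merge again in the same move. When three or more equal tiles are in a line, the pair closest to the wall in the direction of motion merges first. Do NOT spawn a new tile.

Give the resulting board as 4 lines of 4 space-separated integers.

Answer:  0  0  0  8
 0  2 16  8
 0  0  8  2
64 16 64  2

Derivation:
Slide right:
row 0: [0, 0, 8, 0] -> [0, 0, 0, 8]
row 1: [2, 16, 0, 8] -> [0, 2, 16, 8]
row 2: [8, 0, 0, 2] -> [0, 0, 8, 2]
row 3: [64, 16, 64, 2] -> [64, 16, 64, 2]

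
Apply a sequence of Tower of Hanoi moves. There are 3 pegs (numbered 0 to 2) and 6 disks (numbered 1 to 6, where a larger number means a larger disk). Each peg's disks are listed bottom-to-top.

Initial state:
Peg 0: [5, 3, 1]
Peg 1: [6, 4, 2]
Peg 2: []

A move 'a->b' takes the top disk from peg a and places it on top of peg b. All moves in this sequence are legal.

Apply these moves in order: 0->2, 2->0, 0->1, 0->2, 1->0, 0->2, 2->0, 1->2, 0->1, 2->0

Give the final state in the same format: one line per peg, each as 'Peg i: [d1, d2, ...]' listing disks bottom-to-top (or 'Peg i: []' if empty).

Answer: Peg 0: [5, 2]
Peg 1: [6, 4, 1]
Peg 2: [3]

Derivation:
After move 1 (0->2):
Peg 0: [5, 3]
Peg 1: [6, 4, 2]
Peg 2: [1]

After move 2 (2->0):
Peg 0: [5, 3, 1]
Peg 1: [6, 4, 2]
Peg 2: []

After move 3 (0->1):
Peg 0: [5, 3]
Peg 1: [6, 4, 2, 1]
Peg 2: []

After move 4 (0->2):
Peg 0: [5]
Peg 1: [6, 4, 2, 1]
Peg 2: [3]

After move 5 (1->0):
Peg 0: [5, 1]
Peg 1: [6, 4, 2]
Peg 2: [3]

After move 6 (0->2):
Peg 0: [5]
Peg 1: [6, 4, 2]
Peg 2: [3, 1]

After move 7 (2->0):
Peg 0: [5, 1]
Peg 1: [6, 4, 2]
Peg 2: [3]

After move 8 (1->2):
Peg 0: [5, 1]
Peg 1: [6, 4]
Peg 2: [3, 2]

After move 9 (0->1):
Peg 0: [5]
Peg 1: [6, 4, 1]
Peg 2: [3, 2]

After move 10 (2->0):
Peg 0: [5, 2]
Peg 1: [6, 4, 1]
Peg 2: [3]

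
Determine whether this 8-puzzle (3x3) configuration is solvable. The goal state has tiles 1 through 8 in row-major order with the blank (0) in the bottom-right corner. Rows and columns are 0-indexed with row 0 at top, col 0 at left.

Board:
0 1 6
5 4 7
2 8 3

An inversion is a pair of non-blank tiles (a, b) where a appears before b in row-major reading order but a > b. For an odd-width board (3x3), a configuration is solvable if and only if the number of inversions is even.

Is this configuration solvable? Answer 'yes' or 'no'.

Inversions (pairs i<j in row-major order where tile[i] > tile[j] > 0): 12
12 is even, so the puzzle is solvable.

Answer: yes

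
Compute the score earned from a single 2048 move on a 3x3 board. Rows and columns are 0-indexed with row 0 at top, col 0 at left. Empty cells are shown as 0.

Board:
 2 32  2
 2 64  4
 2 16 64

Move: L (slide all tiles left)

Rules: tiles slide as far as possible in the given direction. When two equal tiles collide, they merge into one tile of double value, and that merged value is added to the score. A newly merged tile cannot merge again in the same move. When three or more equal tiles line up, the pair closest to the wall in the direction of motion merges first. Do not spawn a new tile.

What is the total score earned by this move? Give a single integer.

Slide left:
row 0: [2, 32, 2] -> [2, 32, 2]  score +0 (running 0)
row 1: [2, 64, 4] -> [2, 64, 4]  score +0 (running 0)
row 2: [2, 16, 64] -> [2, 16, 64]  score +0 (running 0)
Board after move:
 2 32  2
 2 64  4
 2 16 64

Answer: 0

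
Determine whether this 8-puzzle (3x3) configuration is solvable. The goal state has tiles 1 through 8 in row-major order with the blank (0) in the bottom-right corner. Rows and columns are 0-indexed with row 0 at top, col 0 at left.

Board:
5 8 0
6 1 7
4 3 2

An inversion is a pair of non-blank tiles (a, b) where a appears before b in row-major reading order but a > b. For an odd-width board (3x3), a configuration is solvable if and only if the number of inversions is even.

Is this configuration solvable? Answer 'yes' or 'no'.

Answer: yes

Derivation:
Inversions (pairs i<j in row-major order where tile[i] > tile[j] > 0): 20
20 is even, so the puzzle is solvable.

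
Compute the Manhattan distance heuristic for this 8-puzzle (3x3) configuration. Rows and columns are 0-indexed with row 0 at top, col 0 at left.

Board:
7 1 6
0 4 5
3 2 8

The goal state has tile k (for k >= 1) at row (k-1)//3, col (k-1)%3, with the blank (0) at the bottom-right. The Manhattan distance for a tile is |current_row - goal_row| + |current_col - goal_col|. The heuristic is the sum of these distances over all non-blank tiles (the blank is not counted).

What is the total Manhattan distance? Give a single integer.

Tile 7: (0,0)->(2,0) = 2
Tile 1: (0,1)->(0,0) = 1
Tile 6: (0,2)->(1,2) = 1
Tile 4: (1,1)->(1,0) = 1
Tile 5: (1,2)->(1,1) = 1
Tile 3: (2,0)->(0,2) = 4
Tile 2: (2,1)->(0,1) = 2
Tile 8: (2,2)->(2,1) = 1
Sum: 2 + 1 + 1 + 1 + 1 + 4 + 2 + 1 = 13

Answer: 13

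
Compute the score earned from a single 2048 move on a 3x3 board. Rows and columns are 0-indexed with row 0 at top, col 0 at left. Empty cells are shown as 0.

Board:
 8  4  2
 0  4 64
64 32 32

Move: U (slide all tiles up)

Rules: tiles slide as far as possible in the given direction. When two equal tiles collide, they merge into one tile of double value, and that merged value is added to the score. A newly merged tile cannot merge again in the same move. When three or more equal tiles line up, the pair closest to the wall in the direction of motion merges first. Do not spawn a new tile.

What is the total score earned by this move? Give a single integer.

Slide up:
col 0: [8, 0, 64] -> [8, 64, 0]  score +0 (running 0)
col 1: [4, 4, 32] -> [8, 32, 0]  score +8 (running 8)
col 2: [2, 64, 32] -> [2, 64, 32]  score +0 (running 8)
Board after move:
 8  8  2
64 32 64
 0  0 32

Answer: 8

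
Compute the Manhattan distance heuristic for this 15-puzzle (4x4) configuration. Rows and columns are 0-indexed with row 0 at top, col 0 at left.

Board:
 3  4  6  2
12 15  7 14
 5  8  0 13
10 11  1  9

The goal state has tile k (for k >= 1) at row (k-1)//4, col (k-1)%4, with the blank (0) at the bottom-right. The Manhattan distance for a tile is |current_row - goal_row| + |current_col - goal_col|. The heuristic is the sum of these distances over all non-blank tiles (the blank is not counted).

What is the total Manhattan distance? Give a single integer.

Tile 3: at (0,0), goal (0,2), distance |0-0|+|0-2| = 2
Tile 4: at (0,1), goal (0,3), distance |0-0|+|1-3| = 2
Tile 6: at (0,2), goal (1,1), distance |0-1|+|2-1| = 2
Tile 2: at (0,3), goal (0,1), distance |0-0|+|3-1| = 2
Tile 12: at (1,0), goal (2,3), distance |1-2|+|0-3| = 4
Tile 15: at (1,1), goal (3,2), distance |1-3|+|1-2| = 3
Tile 7: at (1,2), goal (1,2), distance |1-1|+|2-2| = 0
Tile 14: at (1,3), goal (3,1), distance |1-3|+|3-1| = 4
Tile 5: at (2,0), goal (1,0), distance |2-1|+|0-0| = 1
Tile 8: at (2,1), goal (1,3), distance |2-1|+|1-3| = 3
Tile 13: at (2,3), goal (3,0), distance |2-3|+|3-0| = 4
Tile 10: at (3,0), goal (2,1), distance |3-2|+|0-1| = 2
Tile 11: at (3,1), goal (2,2), distance |3-2|+|1-2| = 2
Tile 1: at (3,2), goal (0,0), distance |3-0|+|2-0| = 5
Tile 9: at (3,3), goal (2,0), distance |3-2|+|3-0| = 4
Sum: 2 + 2 + 2 + 2 + 4 + 3 + 0 + 4 + 1 + 3 + 4 + 2 + 2 + 5 + 4 = 40

Answer: 40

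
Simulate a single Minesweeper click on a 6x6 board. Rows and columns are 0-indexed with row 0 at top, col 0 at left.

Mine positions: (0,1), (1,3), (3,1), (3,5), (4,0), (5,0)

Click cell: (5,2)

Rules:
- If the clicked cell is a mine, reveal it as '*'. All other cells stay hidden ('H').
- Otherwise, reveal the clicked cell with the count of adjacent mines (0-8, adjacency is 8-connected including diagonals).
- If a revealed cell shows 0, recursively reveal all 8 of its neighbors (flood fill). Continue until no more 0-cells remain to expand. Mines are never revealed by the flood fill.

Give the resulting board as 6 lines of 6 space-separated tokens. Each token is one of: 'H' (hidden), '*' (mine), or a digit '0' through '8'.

H H H H H H
H H H H H H
H H 2 1 2 H
H H 1 0 1 H
H 3 1 0 1 1
H 2 0 0 0 0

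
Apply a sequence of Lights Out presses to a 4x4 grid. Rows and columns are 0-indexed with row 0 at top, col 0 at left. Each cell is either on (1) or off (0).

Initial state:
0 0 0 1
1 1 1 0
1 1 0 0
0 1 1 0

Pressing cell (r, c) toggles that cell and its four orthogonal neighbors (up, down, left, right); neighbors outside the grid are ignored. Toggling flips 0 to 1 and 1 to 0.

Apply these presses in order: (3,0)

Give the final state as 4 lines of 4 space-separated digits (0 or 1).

After press 1 at (3,0):
0 0 0 1
1 1 1 0
0 1 0 0
1 0 1 0

Answer: 0 0 0 1
1 1 1 0
0 1 0 0
1 0 1 0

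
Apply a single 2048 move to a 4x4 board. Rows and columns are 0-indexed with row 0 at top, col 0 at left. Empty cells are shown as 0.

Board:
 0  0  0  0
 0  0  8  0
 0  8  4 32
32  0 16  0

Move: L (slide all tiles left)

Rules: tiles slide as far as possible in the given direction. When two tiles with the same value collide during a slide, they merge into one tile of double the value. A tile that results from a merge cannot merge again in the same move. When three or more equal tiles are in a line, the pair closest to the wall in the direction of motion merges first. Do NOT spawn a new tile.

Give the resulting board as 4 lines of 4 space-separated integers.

Slide left:
row 0: [0, 0, 0, 0] -> [0, 0, 0, 0]
row 1: [0, 0, 8, 0] -> [8, 0, 0, 0]
row 2: [0, 8, 4, 32] -> [8, 4, 32, 0]
row 3: [32, 0, 16, 0] -> [32, 16, 0, 0]

Answer:  0  0  0  0
 8  0  0  0
 8  4 32  0
32 16  0  0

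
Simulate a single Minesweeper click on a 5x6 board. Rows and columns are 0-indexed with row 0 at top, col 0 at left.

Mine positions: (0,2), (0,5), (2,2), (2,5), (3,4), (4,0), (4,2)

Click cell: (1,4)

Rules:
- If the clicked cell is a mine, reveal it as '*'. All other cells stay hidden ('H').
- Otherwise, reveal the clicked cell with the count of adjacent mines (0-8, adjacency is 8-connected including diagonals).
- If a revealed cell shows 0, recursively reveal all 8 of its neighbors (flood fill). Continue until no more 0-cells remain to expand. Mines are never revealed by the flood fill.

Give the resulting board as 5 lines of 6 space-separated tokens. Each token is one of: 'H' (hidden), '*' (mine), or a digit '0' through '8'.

H H H H H H
H H H H 2 H
H H H H H H
H H H H H H
H H H H H H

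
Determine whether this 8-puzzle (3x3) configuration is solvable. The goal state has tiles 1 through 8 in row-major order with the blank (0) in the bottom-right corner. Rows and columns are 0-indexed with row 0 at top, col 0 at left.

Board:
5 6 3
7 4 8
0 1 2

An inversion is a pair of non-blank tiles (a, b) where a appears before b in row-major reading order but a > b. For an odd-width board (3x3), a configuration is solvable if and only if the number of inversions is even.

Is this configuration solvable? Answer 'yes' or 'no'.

Inversions (pairs i<j in row-major order where tile[i] > tile[j] > 0): 17
17 is odd, so the puzzle is not solvable.

Answer: no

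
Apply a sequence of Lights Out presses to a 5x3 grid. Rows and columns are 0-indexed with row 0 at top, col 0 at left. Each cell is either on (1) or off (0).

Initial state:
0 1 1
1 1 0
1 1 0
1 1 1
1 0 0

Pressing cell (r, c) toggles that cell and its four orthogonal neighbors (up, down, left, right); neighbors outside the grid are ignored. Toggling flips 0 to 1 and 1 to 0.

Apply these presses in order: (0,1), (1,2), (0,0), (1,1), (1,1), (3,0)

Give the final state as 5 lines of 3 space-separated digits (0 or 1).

Answer: 0 1 1
0 1 1
0 1 1
0 0 1
0 0 0

Derivation:
After press 1 at (0,1):
1 0 0
1 0 0
1 1 0
1 1 1
1 0 0

After press 2 at (1,2):
1 0 1
1 1 1
1 1 1
1 1 1
1 0 0

After press 3 at (0,0):
0 1 1
0 1 1
1 1 1
1 1 1
1 0 0

After press 4 at (1,1):
0 0 1
1 0 0
1 0 1
1 1 1
1 0 0

After press 5 at (1,1):
0 1 1
0 1 1
1 1 1
1 1 1
1 0 0

After press 6 at (3,0):
0 1 1
0 1 1
0 1 1
0 0 1
0 0 0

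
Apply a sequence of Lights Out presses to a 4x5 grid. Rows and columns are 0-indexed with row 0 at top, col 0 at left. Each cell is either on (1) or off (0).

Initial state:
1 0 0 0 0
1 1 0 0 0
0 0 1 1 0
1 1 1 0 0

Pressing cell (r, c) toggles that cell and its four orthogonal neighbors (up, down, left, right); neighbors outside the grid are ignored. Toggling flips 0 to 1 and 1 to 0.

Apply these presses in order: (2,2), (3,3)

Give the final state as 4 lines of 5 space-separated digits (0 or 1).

Answer: 1 0 0 0 0
1 1 1 0 0
0 1 0 1 0
1 1 1 1 1

Derivation:
After press 1 at (2,2):
1 0 0 0 0
1 1 1 0 0
0 1 0 0 0
1 1 0 0 0

After press 2 at (3,3):
1 0 0 0 0
1 1 1 0 0
0 1 0 1 0
1 1 1 1 1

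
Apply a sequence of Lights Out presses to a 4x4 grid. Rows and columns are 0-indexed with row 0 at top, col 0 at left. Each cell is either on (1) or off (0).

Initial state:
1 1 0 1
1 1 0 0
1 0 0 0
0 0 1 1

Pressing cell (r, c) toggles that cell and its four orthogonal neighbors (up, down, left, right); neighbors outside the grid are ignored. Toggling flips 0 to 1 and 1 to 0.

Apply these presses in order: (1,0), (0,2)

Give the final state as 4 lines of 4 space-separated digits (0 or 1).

After press 1 at (1,0):
0 1 0 1
0 0 0 0
0 0 0 0
0 0 1 1

After press 2 at (0,2):
0 0 1 0
0 0 1 0
0 0 0 0
0 0 1 1

Answer: 0 0 1 0
0 0 1 0
0 0 0 0
0 0 1 1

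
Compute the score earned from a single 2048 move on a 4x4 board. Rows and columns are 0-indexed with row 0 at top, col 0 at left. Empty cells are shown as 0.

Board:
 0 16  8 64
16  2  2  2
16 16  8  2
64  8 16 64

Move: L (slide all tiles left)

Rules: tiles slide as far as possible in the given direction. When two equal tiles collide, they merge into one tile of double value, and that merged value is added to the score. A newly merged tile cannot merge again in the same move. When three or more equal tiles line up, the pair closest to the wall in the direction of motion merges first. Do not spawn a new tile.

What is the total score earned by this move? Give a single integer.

Answer: 36

Derivation:
Slide left:
row 0: [0, 16, 8, 64] -> [16, 8, 64, 0]  score +0 (running 0)
row 1: [16, 2, 2, 2] -> [16, 4, 2, 0]  score +4 (running 4)
row 2: [16, 16, 8, 2] -> [32, 8, 2, 0]  score +32 (running 36)
row 3: [64, 8, 16, 64] -> [64, 8, 16, 64]  score +0 (running 36)
Board after move:
16  8 64  0
16  4  2  0
32  8  2  0
64  8 16 64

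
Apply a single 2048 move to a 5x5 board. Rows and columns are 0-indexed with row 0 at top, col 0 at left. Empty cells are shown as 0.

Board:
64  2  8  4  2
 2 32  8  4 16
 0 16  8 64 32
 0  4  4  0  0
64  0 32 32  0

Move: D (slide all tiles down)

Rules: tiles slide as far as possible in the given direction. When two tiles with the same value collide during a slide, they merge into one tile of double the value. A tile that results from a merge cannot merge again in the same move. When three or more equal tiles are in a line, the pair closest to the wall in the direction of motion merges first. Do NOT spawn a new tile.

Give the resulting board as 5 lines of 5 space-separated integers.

Answer:  0  0  0  0  0
 0  2  8  0  0
64 32 16  8  2
 2 16  4 64 16
64  4 32 32 32

Derivation:
Slide down:
col 0: [64, 2, 0, 0, 64] -> [0, 0, 64, 2, 64]
col 1: [2, 32, 16, 4, 0] -> [0, 2, 32, 16, 4]
col 2: [8, 8, 8, 4, 32] -> [0, 8, 16, 4, 32]
col 3: [4, 4, 64, 0, 32] -> [0, 0, 8, 64, 32]
col 4: [2, 16, 32, 0, 0] -> [0, 0, 2, 16, 32]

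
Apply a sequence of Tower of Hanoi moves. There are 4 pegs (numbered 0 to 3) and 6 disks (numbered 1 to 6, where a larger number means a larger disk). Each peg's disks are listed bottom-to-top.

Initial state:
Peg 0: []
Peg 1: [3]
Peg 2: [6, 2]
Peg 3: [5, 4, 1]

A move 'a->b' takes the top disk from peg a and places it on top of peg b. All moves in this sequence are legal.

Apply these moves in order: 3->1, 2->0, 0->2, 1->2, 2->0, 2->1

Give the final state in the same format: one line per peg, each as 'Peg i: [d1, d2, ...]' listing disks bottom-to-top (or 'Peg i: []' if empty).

Answer: Peg 0: [1]
Peg 1: [3, 2]
Peg 2: [6]
Peg 3: [5, 4]

Derivation:
After move 1 (3->1):
Peg 0: []
Peg 1: [3, 1]
Peg 2: [6, 2]
Peg 3: [5, 4]

After move 2 (2->0):
Peg 0: [2]
Peg 1: [3, 1]
Peg 2: [6]
Peg 3: [5, 4]

After move 3 (0->2):
Peg 0: []
Peg 1: [3, 1]
Peg 2: [6, 2]
Peg 3: [5, 4]

After move 4 (1->2):
Peg 0: []
Peg 1: [3]
Peg 2: [6, 2, 1]
Peg 3: [5, 4]

After move 5 (2->0):
Peg 0: [1]
Peg 1: [3]
Peg 2: [6, 2]
Peg 3: [5, 4]

After move 6 (2->1):
Peg 0: [1]
Peg 1: [3, 2]
Peg 2: [6]
Peg 3: [5, 4]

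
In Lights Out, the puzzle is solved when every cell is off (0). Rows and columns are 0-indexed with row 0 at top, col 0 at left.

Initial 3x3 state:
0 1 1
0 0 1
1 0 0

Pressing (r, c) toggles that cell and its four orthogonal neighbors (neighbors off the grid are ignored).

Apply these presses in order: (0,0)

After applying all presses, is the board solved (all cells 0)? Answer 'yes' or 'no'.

After press 1 at (0,0):
1 0 1
1 0 1
1 0 0

Lights still on: 5

Answer: no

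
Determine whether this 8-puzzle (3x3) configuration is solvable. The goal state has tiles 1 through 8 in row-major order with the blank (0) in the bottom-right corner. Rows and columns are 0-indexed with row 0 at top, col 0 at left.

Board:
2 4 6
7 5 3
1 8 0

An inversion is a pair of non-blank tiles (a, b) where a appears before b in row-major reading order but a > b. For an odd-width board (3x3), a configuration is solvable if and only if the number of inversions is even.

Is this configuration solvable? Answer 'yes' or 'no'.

Answer: yes

Derivation:
Inversions (pairs i<j in row-major order where tile[i] > tile[j] > 0): 12
12 is even, so the puzzle is solvable.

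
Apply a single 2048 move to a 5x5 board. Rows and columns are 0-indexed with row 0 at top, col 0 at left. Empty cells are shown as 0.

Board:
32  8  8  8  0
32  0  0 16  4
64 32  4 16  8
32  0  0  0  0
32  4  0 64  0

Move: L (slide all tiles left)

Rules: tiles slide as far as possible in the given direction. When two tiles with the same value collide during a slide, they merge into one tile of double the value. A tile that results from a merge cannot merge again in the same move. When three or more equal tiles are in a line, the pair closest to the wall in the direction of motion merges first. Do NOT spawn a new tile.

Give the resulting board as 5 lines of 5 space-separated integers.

Slide left:
row 0: [32, 8, 8, 8, 0] -> [32, 16, 8, 0, 0]
row 1: [32, 0, 0, 16, 4] -> [32, 16, 4, 0, 0]
row 2: [64, 32, 4, 16, 8] -> [64, 32, 4, 16, 8]
row 3: [32, 0, 0, 0, 0] -> [32, 0, 0, 0, 0]
row 4: [32, 4, 0, 64, 0] -> [32, 4, 64, 0, 0]

Answer: 32 16  8  0  0
32 16  4  0  0
64 32  4 16  8
32  0  0  0  0
32  4 64  0  0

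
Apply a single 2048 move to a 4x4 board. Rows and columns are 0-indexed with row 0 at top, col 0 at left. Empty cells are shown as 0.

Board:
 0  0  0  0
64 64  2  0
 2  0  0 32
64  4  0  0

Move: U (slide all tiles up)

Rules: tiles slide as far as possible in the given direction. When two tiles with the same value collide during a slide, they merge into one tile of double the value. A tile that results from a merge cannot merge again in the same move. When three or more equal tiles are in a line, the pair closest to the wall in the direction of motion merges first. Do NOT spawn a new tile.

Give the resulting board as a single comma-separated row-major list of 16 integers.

Answer: 64, 64, 2, 32, 2, 4, 0, 0, 64, 0, 0, 0, 0, 0, 0, 0

Derivation:
Slide up:
col 0: [0, 64, 2, 64] -> [64, 2, 64, 0]
col 1: [0, 64, 0, 4] -> [64, 4, 0, 0]
col 2: [0, 2, 0, 0] -> [2, 0, 0, 0]
col 3: [0, 0, 32, 0] -> [32, 0, 0, 0]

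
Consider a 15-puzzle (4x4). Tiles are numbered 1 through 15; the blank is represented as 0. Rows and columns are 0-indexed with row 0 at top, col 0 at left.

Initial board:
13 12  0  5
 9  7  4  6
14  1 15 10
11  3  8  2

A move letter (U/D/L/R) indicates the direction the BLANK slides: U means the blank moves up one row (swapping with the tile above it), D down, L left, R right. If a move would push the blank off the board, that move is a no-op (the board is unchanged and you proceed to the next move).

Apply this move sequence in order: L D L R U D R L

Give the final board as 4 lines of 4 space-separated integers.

Answer: 13  7 12  5
 9  0  4  6
14  1 15 10
11  3  8  2

Derivation:
After move 1 (L):
13  0 12  5
 9  7  4  6
14  1 15 10
11  3  8  2

After move 2 (D):
13  7 12  5
 9  0  4  6
14  1 15 10
11  3  8  2

After move 3 (L):
13  7 12  5
 0  9  4  6
14  1 15 10
11  3  8  2

After move 4 (R):
13  7 12  5
 9  0  4  6
14  1 15 10
11  3  8  2

After move 5 (U):
13  0 12  5
 9  7  4  6
14  1 15 10
11  3  8  2

After move 6 (D):
13  7 12  5
 9  0  4  6
14  1 15 10
11  3  8  2

After move 7 (R):
13  7 12  5
 9  4  0  6
14  1 15 10
11  3  8  2

After move 8 (L):
13  7 12  5
 9  0  4  6
14  1 15 10
11  3  8  2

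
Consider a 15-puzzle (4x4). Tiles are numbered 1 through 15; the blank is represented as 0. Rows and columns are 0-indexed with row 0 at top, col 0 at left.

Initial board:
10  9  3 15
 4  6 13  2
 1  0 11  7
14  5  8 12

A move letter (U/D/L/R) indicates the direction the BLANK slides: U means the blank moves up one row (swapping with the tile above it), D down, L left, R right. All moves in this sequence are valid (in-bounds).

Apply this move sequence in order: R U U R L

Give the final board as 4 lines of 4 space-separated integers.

Answer: 10  9  0 15
 4  6  3  2
 1 11 13  7
14  5  8 12

Derivation:
After move 1 (R):
10  9  3 15
 4  6 13  2
 1 11  0  7
14  5  8 12

After move 2 (U):
10  9  3 15
 4  6  0  2
 1 11 13  7
14  5  8 12

After move 3 (U):
10  9  0 15
 4  6  3  2
 1 11 13  7
14  5  8 12

After move 4 (R):
10  9 15  0
 4  6  3  2
 1 11 13  7
14  5  8 12

After move 5 (L):
10  9  0 15
 4  6  3  2
 1 11 13  7
14  5  8 12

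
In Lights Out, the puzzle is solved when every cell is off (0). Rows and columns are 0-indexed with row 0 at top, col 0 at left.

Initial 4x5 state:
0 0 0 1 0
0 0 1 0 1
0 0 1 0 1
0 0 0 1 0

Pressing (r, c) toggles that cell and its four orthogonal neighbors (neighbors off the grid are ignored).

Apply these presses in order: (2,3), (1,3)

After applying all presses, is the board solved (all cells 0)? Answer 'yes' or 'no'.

Answer: yes

Derivation:
After press 1 at (2,3):
0 0 0 1 0
0 0 1 1 1
0 0 0 1 0
0 0 0 0 0

After press 2 at (1,3):
0 0 0 0 0
0 0 0 0 0
0 0 0 0 0
0 0 0 0 0

Lights still on: 0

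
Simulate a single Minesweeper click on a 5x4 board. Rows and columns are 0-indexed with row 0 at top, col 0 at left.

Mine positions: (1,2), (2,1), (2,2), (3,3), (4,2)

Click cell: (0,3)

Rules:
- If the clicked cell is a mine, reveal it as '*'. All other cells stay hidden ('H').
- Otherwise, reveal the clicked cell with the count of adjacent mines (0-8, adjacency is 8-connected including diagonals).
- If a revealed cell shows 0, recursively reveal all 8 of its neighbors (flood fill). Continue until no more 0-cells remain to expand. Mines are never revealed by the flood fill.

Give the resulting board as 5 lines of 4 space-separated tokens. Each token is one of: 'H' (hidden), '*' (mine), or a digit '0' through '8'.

H H H 1
H H H H
H H H H
H H H H
H H H H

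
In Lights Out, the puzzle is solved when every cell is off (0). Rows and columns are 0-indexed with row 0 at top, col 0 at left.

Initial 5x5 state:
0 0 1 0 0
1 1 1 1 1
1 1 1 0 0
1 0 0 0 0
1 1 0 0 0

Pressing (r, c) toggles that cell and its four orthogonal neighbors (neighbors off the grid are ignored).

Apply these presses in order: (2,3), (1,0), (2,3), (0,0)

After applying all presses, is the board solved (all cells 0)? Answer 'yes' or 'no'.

After press 1 at (2,3):
0 0 1 0 0
1 1 1 0 1
1 1 0 1 1
1 0 0 1 0
1 1 0 0 0

After press 2 at (1,0):
1 0 1 0 0
0 0 1 0 1
0 1 0 1 1
1 0 0 1 0
1 1 0 0 0

After press 3 at (2,3):
1 0 1 0 0
0 0 1 1 1
0 1 1 0 0
1 0 0 0 0
1 1 0 0 0

After press 4 at (0,0):
0 1 1 0 0
1 0 1 1 1
0 1 1 0 0
1 0 0 0 0
1 1 0 0 0

Lights still on: 11

Answer: no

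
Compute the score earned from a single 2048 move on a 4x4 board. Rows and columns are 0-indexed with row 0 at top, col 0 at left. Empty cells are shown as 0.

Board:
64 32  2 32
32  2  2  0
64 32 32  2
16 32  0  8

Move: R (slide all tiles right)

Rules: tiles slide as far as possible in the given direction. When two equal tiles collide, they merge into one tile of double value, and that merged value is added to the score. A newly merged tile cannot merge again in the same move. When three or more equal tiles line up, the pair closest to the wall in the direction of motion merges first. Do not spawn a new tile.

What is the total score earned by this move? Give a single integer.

Slide right:
row 0: [64, 32, 2, 32] -> [64, 32, 2, 32]  score +0 (running 0)
row 1: [32, 2, 2, 0] -> [0, 0, 32, 4]  score +4 (running 4)
row 2: [64, 32, 32, 2] -> [0, 64, 64, 2]  score +64 (running 68)
row 3: [16, 32, 0, 8] -> [0, 16, 32, 8]  score +0 (running 68)
Board after move:
64 32  2 32
 0  0 32  4
 0 64 64  2
 0 16 32  8

Answer: 68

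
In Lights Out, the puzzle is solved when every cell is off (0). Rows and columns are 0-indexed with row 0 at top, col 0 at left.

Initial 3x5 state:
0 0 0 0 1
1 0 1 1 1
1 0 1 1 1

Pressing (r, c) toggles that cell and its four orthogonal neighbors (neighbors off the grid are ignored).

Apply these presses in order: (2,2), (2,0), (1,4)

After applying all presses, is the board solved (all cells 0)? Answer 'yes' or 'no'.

Answer: yes

Derivation:
After press 1 at (2,2):
0 0 0 0 1
1 0 0 1 1
1 1 0 0 1

After press 2 at (2,0):
0 0 0 0 1
0 0 0 1 1
0 0 0 0 1

After press 3 at (1,4):
0 0 0 0 0
0 0 0 0 0
0 0 0 0 0

Lights still on: 0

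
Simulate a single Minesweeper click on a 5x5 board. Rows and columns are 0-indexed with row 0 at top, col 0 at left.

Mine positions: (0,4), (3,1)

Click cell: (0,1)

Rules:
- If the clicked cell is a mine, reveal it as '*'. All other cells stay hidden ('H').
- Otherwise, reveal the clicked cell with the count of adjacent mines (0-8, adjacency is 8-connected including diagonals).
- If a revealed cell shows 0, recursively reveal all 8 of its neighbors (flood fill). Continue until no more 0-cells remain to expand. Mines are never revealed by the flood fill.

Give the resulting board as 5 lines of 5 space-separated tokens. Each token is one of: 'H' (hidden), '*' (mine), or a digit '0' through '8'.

0 0 0 1 H
0 0 0 1 1
1 1 1 0 0
H H 1 0 0
H H 1 0 0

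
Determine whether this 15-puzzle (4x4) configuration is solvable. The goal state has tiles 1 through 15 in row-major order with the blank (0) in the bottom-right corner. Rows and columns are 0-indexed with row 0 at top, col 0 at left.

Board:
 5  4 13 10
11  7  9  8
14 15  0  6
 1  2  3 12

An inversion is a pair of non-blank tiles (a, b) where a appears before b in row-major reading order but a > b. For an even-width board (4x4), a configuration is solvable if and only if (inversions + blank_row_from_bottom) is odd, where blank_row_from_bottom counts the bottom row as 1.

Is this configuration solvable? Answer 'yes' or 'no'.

Answer: yes

Derivation:
Inversions: 57
Blank is in row 2 (0-indexed from top), which is row 2 counting from the bottom (bottom = 1).
57 + 2 = 59, which is odd, so the puzzle is solvable.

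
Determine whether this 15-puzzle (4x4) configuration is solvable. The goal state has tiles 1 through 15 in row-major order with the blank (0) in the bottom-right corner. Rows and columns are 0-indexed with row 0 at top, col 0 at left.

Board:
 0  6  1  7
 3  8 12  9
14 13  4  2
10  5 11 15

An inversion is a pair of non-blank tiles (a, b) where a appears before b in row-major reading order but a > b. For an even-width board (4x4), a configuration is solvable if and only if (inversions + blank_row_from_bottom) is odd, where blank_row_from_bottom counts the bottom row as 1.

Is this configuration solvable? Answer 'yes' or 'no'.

Inversions: 35
Blank is in row 0 (0-indexed from top), which is row 4 counting from the bottom (bottom = 1).
35 + 4 = 39, which is odd, so the puzzle is solvable.

Answer: yes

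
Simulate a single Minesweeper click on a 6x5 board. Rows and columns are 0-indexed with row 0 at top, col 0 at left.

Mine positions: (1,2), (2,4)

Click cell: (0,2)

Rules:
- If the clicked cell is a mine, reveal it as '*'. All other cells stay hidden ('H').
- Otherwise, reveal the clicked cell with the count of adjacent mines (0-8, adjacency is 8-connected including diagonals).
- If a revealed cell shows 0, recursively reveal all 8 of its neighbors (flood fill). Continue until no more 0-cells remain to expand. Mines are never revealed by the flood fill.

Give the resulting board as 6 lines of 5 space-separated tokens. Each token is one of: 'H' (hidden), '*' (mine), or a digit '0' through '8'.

H H 1 H H
H H H H H
H H H H H
H H H H H
H H H H H
H H H H H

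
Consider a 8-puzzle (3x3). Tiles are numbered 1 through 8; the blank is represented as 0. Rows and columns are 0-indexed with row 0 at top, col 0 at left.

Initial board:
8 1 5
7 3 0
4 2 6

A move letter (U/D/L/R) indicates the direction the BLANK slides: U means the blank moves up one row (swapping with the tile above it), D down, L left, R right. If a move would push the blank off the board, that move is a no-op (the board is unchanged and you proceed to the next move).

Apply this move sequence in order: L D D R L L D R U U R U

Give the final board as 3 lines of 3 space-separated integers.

Answer: 8 5 0
7 1 3
4 2 6

Derivation:
After move 1 (L):
8 1 5
7 0 3
4 2 6

After move 2 (D):
8 1 5
7 2 3
4 0 6

After move 3 (D):
8 1 5
7 2 3
4 0 6

After move 4 (R):
8 1 5
7 2 3
4 6 0

After move 5 (L):
8 1 5
7 2 3
4 0 6

After move 6 (L):
8 1 5
7 2 3
0 4 6

After move 7 (D):
8 1 5
7 2 3
0 4 6

After move 8 (R):
8 1 5
7 2 3
4 0 6

After move 9 (U):
8 1 5
7 0 3
4 2 6

After move 10 (U):
8 0 5
7 1 3
4 2 6

After move 11 (R):
8 5 0
7 1 3
4 2 6

After move 12 (U):
8 5 0
7 1 3
4 2 6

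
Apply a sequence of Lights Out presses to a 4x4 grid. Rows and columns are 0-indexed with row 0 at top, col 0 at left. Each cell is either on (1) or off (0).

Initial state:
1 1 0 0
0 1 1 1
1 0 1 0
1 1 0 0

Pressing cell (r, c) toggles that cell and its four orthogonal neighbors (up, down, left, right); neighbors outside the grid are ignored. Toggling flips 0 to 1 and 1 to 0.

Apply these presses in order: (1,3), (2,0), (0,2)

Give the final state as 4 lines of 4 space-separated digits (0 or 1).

After press 1 at (1,3):
1 1 0 1
0 1 0 0
1 0 1 1
1 1 0 0

After press 2 at (2,0):
1 1 0 1
1 1 0 0
0 1 1 1
0 1 0 0

After press 3 at (0,2):
1 0 1 0
1 1 1 0
0 1 1 1
0 1 0 0

Answer: 1 0 1 0
1 1 1 0
0 1 1 1
0 1 0 0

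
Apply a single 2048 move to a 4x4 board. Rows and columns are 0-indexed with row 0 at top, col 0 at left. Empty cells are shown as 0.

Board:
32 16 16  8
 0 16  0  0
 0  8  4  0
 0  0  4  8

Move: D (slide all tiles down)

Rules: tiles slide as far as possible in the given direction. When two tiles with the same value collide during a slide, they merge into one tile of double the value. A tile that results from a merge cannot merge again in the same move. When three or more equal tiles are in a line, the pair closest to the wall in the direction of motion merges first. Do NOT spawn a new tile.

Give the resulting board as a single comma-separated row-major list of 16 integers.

Answer: 0, 0, 0, 0, 0, 0, 0, 0, 0, 32, 16, 0, 32, 8, 8, 16

Derivation:
Slide down:
col 0: [32, 0, 0, 0] -> [0, 0, 0, 32]
col 1: [16, 16, 8, 0] -> [0, 0, 32, 8]
col 2: [16, 0, 4, 4] -> [0, 0, 16, 8]
col 3: [8, 0, 0, 8] -> [0, 0, 0, 16]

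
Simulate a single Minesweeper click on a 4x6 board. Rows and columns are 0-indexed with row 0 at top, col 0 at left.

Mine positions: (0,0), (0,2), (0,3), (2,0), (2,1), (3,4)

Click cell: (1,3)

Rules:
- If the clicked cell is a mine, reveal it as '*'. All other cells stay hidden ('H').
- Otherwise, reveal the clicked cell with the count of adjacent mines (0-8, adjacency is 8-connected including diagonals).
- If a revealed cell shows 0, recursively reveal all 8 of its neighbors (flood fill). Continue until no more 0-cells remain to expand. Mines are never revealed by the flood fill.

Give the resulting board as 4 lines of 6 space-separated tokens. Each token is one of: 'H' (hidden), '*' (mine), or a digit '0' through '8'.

H H H H H H
H H H 2 H H
H H H H H H
H H H H H H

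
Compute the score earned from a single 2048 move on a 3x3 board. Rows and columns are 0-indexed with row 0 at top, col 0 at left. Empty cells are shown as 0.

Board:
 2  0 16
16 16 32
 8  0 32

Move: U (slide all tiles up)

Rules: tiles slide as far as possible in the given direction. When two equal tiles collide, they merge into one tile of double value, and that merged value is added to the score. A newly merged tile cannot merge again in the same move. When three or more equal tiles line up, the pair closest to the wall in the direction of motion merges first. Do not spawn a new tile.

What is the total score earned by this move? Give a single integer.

Answer: 64

Derivation:
Slide up:
col 0: [2, 16, 8] -> [2, 16, 8]  score +0 (running 0)
col 1: [0, 16, 0] -> [16, 0, 0]  score +0 (running 0)
col 2: [16, 32, 32] -> [16, 64, 0]  score +64 (running 64)
Board after move:
 2 16 16
16  0 64
 8  0  0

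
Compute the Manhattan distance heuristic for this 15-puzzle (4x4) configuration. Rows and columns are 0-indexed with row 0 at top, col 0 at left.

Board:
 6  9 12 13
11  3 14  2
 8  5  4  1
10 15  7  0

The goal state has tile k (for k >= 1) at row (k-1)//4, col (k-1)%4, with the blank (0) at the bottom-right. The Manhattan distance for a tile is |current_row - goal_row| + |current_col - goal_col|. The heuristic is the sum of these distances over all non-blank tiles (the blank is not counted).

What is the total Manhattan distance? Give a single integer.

Tile 6: at (0,0), goal (1,1), distance |0-1|+|0-1| = 2
Tile 9: at (0,1), goal (2,0), distance |0-2|+|1-0| = 3
Tile 12: at (0,2), goal (2,3), distance |0-2|+|2-3| = 3
Tile 13: at (0,3), goal (3,0), distance |0-3|+|3-0| = 6
Tile 11: at (1,0), goal (2,2), distance |1-2|+|0-2| = 3
Tile 3: at (1,1), goal (0,2), distance |1-0|+|1-2| = 2
Tile 14: at (1,2), goal (3,1), distance |1-3|+|2-1| = 3
Tile 2: at (1,3), goal (0,1), distance |1-0|+|3-1| = 3
Tile 8: at (2,0), goal (1,3), distance |2-1|+|0-3| = 4
Tile 5: at (2,1), goal (1,0), distance |2-1|+|1-0| = 2
Tile 4: at (2,2), goal (0,3), distance |2-0|+|2-3| = 3
Tile 1: at (2,3), goal (0,0), distance |2-0|+|3-0| = 5
Tile 10: at (3,0), goal (2,1), distance |3-2|+|0-1| = 2
Tile 15: at (3,1), goal (3,2), distance |3-3|+|1-2| = 1
Tile 7: at (3,2), goal (1,2), distance |3-1|+|2-2| = 2
Sum: 2 + 3 + 3 + 6 + 3 + 2 + 3 + 3 + 4 + 2 + 3 + 5 + 2 + 1 + 2 = 44

Answer: 44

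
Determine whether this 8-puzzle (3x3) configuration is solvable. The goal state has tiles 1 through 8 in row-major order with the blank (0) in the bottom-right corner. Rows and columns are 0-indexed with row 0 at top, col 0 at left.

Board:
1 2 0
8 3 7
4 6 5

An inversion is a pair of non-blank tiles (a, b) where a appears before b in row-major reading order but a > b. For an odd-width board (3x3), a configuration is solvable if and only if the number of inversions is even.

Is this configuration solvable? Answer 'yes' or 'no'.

Answer: no

Derivation:
Inversions (pairs i<j in row-major order where tile[i] > tile[j] > 0): 9
9 is odd, so the puzzle is not solvable.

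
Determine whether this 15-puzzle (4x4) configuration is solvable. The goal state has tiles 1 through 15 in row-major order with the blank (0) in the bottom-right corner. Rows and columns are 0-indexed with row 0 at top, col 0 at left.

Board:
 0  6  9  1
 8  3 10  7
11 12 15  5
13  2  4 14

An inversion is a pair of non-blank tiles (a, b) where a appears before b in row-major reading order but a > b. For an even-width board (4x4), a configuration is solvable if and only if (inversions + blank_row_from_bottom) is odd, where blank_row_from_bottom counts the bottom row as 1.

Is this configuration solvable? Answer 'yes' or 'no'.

Answer: no

Derivation:
Inversions: 40
Blank is in row 0 (0-indexed from top), which is row 4 counting from the bottom (bottom = 1).
40 + 4 = 44, which is even, so the puzzle is not solvable.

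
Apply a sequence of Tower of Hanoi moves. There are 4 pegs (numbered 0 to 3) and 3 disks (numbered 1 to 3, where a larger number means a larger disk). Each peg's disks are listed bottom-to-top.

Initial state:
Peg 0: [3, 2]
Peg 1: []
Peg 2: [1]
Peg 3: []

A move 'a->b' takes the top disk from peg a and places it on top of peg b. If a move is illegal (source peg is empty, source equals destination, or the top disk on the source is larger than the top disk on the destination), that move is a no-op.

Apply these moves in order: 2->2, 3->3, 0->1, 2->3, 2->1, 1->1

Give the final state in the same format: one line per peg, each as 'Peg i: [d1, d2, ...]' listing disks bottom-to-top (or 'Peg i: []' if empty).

Answer: Peg 0: [3]
Peg 1: [2]
Peg 2: []
Peg 3: [1]

Derivation:
After move 1 (2->2):
Peg 0: [3, 2]
Peg 1: []
Peg 2: [1]
Peg 3: []

After move 2 (3->3):
Peg 0: [3, 2]
Peg 1: []
Peg 2: [1]
Peg 3: []

After move 3 (0->1):
Peg 0: [3]
Peg 1: [2]
Peg 2: [1]
Peg 3: []

After move 4 (2->3):
Peg 0: [3]
Peg 1: [2]
Peg 2: []
Peg 3: [1]

After move 5 (2->1):
Peg 0: [3]
Peg 1: [2]
Peg 2: []
Peg 3: [1]

After move 6 (1->1):
Peg 0: [3]
Peg 1: [2]
Peg 2: []
Peg 3: [1]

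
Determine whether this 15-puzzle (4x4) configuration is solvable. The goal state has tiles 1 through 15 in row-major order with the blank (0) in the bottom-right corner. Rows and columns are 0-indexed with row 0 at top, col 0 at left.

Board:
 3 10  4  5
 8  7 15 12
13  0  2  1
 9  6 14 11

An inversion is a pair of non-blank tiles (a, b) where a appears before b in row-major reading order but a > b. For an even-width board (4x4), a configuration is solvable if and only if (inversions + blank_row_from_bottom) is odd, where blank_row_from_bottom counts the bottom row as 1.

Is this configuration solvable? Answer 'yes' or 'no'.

Inversions: 42
Blank is in row 2 (0-indexed from top), which is row 2 counting from the bottom (bottom = 1).
42 + 2 = 44, which is even, so the puzzle is not solvable.

Answer: no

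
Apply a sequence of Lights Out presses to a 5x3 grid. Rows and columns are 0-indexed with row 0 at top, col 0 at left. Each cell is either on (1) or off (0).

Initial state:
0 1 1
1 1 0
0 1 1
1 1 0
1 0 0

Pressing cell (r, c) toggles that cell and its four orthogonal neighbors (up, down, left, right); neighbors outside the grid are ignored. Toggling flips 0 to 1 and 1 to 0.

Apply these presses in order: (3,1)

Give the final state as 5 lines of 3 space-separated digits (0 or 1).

Answer: 0 1 1
1 1 0
0 0 1
0 0 1
1 1 0

Derivation:
After press 1 at (3,1):
0 1 1
1 1 0
0 0 1
0 0 1
1 1 0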